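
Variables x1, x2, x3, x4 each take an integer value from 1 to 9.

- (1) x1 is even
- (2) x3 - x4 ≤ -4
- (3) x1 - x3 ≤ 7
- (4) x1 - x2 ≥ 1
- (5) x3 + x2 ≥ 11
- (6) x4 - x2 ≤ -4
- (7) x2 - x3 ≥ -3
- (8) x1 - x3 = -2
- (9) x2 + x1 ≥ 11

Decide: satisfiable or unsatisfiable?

Constraints 2, 3, 4, and 6 give x3 − x1 ≥ -7, x1 − x2 ≥ 1, x2 − x4 ≥ 4, x4 − x3 ≥ 4.
Adding all 4 inequalities: the left sides telescope to 0, and the right sides sum to (-7) + 1 + 4 + 4 = 2. So 0 ≥ 2, which is false.

Unsatisfiable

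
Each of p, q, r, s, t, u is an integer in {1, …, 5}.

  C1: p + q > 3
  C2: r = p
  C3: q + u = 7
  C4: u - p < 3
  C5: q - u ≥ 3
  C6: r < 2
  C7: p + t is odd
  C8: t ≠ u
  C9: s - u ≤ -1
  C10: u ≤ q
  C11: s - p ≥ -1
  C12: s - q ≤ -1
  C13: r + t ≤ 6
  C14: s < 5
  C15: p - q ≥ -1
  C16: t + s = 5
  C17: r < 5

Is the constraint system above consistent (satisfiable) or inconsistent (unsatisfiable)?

Unsatisfiable

Constraints 5, 9, 11, and 15 give q − u ≥ 3, u − s ≥ 1, s − p ≥ -1, p − q ≥ -1.
Adding all 4 inequalities: the left sides telescope to 0, and the right sides sum to 3 + 1 + (-1) + (-1) = 2. So 0 ≥ 2, which is false.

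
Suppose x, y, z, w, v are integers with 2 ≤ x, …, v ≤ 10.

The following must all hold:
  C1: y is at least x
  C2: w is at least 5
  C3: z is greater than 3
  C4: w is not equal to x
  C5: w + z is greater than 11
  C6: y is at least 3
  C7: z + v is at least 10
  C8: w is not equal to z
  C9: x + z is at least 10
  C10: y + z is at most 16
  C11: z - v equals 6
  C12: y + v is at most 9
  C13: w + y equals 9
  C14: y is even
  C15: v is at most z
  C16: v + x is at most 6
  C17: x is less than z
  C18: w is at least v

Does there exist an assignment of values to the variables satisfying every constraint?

Try x = 2, y = 4, z = 9, w = 5, v = 3.
Check constraint 5: w + z = 14; constraint 7: z + v = 12. The remaining constraints are straightforward to verify.

Satisfiable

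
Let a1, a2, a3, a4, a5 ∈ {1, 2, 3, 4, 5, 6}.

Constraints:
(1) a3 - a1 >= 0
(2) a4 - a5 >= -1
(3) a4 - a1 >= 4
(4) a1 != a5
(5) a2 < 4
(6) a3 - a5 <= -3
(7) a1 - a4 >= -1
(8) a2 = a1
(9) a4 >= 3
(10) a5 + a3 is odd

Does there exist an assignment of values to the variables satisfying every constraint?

Unsatisfiable

Constraints 1, 2, 6, and 7 give a5 − a3 ≥ 3, a3 − a1 ≥ 0, a1 − a4 ≥ -1, a4 − a5 ≥ -1.
Adding all 4 inequalities: the left sides telescope to 0, and the right sides sum to 3 + 0 + (-1) + (-1) = 1. So 0 ≥ 1, which is false.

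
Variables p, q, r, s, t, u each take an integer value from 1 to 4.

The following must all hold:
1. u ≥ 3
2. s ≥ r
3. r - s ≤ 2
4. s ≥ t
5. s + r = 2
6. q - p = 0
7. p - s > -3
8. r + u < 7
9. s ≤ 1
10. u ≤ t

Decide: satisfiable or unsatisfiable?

From constraints 1 and 10: t ≥ u and u ≥ 3, so t ≥ 3. From constraints 4 and 9: t ≤ s and s ≤ 1, so t ≤ 1. But 1 < 3, so no value of t works.

Unsatisfiable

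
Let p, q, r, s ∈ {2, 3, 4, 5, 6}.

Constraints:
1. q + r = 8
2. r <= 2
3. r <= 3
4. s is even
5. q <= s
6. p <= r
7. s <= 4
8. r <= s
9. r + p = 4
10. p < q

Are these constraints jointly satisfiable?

From constraints 5 and 7: q ≤ s ≤ 4. From constraint 2: r ≤ 2. Hence q + r ≤ 6. But constraint 1 requires q + r = 8, and 8 > 6. Contradiction.

Unsatisfiable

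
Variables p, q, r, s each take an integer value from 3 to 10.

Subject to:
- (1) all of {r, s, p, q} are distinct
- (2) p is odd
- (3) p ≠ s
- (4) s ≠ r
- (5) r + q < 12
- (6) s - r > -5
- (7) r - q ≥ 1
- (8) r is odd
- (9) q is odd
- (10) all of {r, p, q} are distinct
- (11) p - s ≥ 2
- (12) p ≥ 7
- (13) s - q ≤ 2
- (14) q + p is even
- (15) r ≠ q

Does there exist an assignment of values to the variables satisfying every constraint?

Satisfiable

Setting (p, q, r, s) = (9, 3, 7, 4) satisfies everything: constraint 5: r + q = 10; constraint 6: s - r = -3, and the others follow.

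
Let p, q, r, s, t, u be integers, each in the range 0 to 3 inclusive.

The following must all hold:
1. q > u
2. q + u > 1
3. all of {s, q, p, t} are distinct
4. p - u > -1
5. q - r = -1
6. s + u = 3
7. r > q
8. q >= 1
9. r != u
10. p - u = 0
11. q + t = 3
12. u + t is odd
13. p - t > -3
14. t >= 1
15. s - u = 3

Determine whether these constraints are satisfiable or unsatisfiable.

The assignment p = 0, q = 2, r = 3, s = 3, t = 1, u = 0 works:
  constraint 2 holds since q + u = 2.
  constraint 4 holds since p - u = 0.
  constraint 5 holds since q - r = -1.
The rest check out directly.

Satisfiable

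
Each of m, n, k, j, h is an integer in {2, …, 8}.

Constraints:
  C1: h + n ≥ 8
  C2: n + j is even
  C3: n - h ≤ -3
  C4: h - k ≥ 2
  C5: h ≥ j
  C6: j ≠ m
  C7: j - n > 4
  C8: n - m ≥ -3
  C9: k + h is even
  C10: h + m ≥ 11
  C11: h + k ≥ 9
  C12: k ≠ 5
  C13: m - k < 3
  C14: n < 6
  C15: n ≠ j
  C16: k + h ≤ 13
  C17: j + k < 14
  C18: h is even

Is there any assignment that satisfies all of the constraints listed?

The assignment m = 5, n = 2, k = 4, j = 8, h = 8 works:
  constraint 1 holds since h + n = 10.
  constraint 3 holds since n - h = -6.
The rest check out directly.

Satisfiable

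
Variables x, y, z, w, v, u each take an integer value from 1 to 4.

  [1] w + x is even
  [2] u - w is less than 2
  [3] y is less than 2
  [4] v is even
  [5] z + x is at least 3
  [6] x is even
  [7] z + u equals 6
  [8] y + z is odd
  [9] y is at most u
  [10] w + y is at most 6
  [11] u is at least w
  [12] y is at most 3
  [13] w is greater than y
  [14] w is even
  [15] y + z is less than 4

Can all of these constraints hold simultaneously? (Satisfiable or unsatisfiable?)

Satisfiable

The assignment x = 2, y = 1, z = 2, w = 4, v = 4, u = 4 works:
  constraint 2 holds since u - w = 0.
  constraint 5 holds since z + x = 4.
  constraint 7 holds since z + u = 6.
The rest check out directly.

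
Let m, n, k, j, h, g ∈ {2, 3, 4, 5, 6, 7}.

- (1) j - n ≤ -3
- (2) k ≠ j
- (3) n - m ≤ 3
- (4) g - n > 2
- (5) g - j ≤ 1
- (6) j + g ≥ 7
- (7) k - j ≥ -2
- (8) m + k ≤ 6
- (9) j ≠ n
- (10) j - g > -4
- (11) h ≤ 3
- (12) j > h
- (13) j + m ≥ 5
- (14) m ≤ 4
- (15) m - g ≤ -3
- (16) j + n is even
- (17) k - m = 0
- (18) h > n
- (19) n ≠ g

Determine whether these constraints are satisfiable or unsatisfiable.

Constraints 1, 3, 5, and 15 give j − g ≥ -1, g − m ≥ 3, m − n ≥ -3, n − j ≥ 3.
Adding all 4 inequalities: the left sides telescope to 0, and the right sides sum to (-1) + 3 + (-3) + 3 = 2. So 0 ≥ 2, which is false.

Unsatisfiable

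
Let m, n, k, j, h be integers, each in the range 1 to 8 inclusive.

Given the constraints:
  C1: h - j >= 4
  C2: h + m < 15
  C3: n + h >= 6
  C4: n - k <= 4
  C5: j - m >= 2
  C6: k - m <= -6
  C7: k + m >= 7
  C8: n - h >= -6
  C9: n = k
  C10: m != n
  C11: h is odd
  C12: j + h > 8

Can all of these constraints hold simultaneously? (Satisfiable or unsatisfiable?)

Unsatisfiable

Constraints 1, 4, 5, 6, and 8 give m − k ≥ 6, k − n ≥ -4, n − h ≥ -6, h − j ≥ 4, j − m ≥ 2.
Adding all 5 inequalities: the left sides telescope to 0, and the right sides sum to 6 + (-4) + (-6) + 4 + 2 = 2. So 0 ≥ 2, which is false.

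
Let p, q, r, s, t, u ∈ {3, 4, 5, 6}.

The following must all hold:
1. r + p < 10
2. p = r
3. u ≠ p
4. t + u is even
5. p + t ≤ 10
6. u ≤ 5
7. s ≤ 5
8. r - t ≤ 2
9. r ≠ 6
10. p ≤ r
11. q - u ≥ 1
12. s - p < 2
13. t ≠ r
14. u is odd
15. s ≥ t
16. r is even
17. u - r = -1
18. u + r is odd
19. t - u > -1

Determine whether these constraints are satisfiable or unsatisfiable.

Satisfiable

The assignment p = 4, q = 6, r = 4, s = 4, t = 3, u = 3 works:
  constraint 1 holds since r + p = 8.
  constraint 5 holds since p + t = 7.
The rest check out directly.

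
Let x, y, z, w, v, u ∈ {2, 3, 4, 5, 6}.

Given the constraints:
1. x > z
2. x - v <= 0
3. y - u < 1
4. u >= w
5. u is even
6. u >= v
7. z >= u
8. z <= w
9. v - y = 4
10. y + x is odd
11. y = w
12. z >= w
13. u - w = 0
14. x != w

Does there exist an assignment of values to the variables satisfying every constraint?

Constraints 1, 2, 6, and 7 give z < x, x ≤ v, v ≤ u, u ≤ z. Chaining: z < x ≤ v ≤ u ≤ z, which forces z < z — impossible.

Unsatisfiable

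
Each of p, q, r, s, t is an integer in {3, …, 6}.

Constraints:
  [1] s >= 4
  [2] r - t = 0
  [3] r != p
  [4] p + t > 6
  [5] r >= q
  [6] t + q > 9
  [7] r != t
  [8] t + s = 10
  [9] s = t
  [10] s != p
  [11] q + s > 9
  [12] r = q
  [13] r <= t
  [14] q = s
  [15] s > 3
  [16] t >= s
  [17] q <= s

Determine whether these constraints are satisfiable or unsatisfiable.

From constraints 9, 12, and 14, r = q = s = t, so r = t. But constraint 7 says r ≠ t. Contradiction.

Unsatisfiable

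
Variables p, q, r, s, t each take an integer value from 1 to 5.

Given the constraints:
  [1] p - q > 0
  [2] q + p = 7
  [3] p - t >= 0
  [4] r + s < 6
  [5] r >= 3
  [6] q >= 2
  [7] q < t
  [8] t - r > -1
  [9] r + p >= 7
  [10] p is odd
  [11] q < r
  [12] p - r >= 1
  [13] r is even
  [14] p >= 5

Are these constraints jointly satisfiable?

Satisfiable

Try p = 5, q = 2, r = 4, s = 1, t = 5.
Check constraint 1: p - q = 3; constraint 2: q + p = 7. The remaining constraints are straightforward to verify.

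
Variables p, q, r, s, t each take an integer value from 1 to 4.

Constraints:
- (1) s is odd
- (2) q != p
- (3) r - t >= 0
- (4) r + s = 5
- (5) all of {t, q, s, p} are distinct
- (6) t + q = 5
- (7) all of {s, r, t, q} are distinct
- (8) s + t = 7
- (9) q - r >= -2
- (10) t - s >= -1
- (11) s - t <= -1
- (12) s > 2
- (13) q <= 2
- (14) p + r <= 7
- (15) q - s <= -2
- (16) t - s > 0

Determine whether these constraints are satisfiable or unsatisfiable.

Constraints 3, 9, 11, and 15 give r − t ≥ 0, t − s ≥ 1, s − q ≥ 2, q − r ≥ -2.
Adding all 4 inequalities: the left sides telescope to 0, and the right sides sum to 0 + 1 + 2 + (-2) = 1. So 0 ≥ 1, which is false.

Unsatisfiable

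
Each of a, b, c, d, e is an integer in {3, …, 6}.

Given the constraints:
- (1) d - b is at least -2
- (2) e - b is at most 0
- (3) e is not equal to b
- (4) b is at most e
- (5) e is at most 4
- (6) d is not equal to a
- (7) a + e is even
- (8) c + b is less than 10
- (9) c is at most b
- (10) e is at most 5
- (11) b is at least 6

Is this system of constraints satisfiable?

From constraint 11: b ≥ 6. From constraints 4 and 10: b ≤ e and e ≤ 5, so b ≤ 5. But 5 < 6, so no value of b works.

Unsatisfiable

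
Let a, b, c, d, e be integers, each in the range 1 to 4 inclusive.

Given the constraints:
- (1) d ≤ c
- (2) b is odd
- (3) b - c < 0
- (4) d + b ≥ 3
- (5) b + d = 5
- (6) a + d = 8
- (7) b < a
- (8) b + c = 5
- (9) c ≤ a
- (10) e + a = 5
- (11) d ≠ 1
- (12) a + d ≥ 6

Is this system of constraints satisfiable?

Satisfiable

One satisfying assignment is a = 4, b = 1, c = 4, d = 4, e = 1.
For the less obvious constraints — constraint 3: b - c = -3; constraint 4: d + b = 5 — and the others hold by inspection.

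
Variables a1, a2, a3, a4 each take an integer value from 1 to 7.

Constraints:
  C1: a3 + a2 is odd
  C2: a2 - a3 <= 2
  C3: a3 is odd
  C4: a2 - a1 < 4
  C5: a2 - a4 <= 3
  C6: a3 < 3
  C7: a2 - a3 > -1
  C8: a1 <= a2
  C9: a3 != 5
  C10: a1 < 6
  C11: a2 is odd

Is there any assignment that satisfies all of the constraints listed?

Unsatisfiable

Constraint 3 makes a3 odd and constraint 11 makes a2 odd, so a3 + a2 must be even. Constraint 1 says a3 + a2 is odd — contradiction.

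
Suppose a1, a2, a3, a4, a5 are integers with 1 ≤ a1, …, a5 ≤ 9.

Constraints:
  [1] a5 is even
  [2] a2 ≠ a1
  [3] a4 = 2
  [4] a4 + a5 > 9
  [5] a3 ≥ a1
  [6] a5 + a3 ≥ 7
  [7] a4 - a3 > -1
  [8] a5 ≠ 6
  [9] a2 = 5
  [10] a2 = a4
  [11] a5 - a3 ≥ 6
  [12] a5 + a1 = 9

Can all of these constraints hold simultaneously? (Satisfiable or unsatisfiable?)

Constraint 9 fixes a2 = 5 and constraint 3 fixes a4 = 2, but constraint 10 requires a2 = a4. Since 5 ≠ 2, contradiction.

Unsatisfiable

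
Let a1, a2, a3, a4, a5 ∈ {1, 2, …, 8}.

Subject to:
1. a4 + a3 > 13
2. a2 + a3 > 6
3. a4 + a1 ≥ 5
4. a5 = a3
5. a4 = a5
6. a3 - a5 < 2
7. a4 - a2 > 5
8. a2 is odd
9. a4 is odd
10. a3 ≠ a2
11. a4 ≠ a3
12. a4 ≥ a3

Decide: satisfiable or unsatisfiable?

From constraints 4 and 5, a4 = a5 = a3, so a4 = a3. But constraint 11 says a4 ≠ a3. Contradiction.

Unsatisfiable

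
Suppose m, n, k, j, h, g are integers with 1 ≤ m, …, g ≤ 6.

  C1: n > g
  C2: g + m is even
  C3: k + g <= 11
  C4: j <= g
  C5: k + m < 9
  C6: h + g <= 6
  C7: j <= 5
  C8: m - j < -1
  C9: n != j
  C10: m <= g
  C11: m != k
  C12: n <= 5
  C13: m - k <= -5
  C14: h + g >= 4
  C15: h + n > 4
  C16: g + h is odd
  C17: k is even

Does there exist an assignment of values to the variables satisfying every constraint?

Satisfiable

One satisfying assignment is m = 1, n = 4, k = 6, j = 3, h = 2, g = 3.
For the less obvious constraints — constraint 3: k + g = 9; constraint 5: k + m = 7; constraint 6: h + g = 5 — and the others hold by inspection.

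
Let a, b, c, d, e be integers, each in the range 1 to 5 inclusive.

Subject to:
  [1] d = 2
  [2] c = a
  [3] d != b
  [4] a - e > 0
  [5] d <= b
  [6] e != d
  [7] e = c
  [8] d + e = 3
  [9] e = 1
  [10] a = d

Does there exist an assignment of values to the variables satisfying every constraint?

Constraint 9 fixes e = 1 and constraint 1 fixes d = 2. Constraints 2, 7, and 10 give e = c = a = d, so e = d. But 1 ≠ 2 — contradiction.

Unsatisfiable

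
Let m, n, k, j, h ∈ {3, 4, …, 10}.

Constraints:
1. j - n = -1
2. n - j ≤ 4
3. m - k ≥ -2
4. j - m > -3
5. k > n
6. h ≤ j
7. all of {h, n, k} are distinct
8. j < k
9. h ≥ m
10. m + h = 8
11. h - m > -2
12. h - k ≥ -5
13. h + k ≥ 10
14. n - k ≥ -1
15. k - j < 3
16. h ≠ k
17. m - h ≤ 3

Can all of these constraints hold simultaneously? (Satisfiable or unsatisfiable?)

Satisfiable

Try m = 4, n = 5, k = 6, j = 4, h = 4.
Check constraint 1: j - n = -1; constraint 2: n - j = 1. The remaining constraints are straightforward to verify.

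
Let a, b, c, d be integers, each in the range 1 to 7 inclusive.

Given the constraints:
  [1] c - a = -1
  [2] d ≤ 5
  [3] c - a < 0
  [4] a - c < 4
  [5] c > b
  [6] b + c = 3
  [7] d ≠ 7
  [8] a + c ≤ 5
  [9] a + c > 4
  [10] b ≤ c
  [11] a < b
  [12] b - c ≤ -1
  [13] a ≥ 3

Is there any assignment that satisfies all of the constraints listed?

Constraints 3, 11, and 12 give c < a, a < b, b < c. Chaining: c < a < b < c, which forces c < c — impossible.

Unsatisfiable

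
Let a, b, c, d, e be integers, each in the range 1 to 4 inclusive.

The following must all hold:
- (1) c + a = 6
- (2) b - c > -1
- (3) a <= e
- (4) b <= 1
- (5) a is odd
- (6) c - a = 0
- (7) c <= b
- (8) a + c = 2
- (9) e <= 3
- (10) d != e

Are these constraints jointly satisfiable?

Unsatisfiable

From constraints 4 and 7: c ≤ b ≤ 1. From constraints 3 and 9: a ≤ e ≤ 3. Hence c + a ≤ 4. But constraint 1 requires c + a = 6, and 6 > 4. Contradiction.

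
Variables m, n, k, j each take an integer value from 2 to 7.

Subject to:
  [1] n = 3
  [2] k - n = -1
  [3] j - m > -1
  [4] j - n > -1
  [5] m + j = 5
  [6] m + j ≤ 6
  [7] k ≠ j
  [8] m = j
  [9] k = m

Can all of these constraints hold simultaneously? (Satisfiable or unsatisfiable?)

Unsatisfiable

From constraints 8 and 9, k = m = j, so k = j. But constraint 7 says k ≠ j. Contradiction.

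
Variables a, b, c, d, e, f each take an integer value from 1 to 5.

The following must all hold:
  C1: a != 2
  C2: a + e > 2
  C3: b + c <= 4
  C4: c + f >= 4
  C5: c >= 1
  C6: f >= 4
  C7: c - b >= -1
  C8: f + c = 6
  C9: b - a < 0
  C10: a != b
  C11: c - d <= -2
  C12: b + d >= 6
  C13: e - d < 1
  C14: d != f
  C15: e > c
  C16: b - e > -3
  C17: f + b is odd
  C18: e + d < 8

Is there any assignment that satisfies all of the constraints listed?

Take a = 3, b = 2, c = 1, d = 4, e = 2, f = 5. Then constraint 2: a + e = 5; constraint 3: b + c = 3, and every other listed constraint is also met.

Satisfiable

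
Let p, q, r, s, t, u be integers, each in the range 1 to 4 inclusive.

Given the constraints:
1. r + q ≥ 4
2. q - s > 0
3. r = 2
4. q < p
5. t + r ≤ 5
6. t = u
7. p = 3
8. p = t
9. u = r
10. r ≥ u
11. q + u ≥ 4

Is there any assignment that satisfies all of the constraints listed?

Constraint 7 fixes p = 3 and constraint 3 fixes r = 2. Constraints 6, 8, and 9 give p = t = u = r, so p = r. But 3 ≠ 2 — contradiction.

Unsatisfiable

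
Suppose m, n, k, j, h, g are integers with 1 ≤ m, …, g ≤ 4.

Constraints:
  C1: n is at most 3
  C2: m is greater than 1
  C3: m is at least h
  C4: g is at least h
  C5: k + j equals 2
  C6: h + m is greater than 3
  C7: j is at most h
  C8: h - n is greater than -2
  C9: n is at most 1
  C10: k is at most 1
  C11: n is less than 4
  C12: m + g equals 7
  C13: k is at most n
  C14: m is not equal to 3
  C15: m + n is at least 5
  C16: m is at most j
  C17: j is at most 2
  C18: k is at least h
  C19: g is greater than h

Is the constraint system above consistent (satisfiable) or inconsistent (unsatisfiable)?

From constraints 16 and 17: m ≤ j ≤ 2. From constraint 9: n ≤ 1. Hence m + n ≤ 3. But constraint 15 requires m + n ≥ 5, and 5 > 3. Contradiction.

Unsatisfiable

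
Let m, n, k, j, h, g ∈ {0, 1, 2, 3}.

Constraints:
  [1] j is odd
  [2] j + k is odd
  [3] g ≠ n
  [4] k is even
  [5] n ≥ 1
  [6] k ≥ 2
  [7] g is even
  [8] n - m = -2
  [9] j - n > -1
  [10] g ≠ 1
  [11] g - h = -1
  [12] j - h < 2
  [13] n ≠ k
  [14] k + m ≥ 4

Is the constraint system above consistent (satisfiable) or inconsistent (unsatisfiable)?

Satisfiable

The assignment m = 3, n = 1, k = 2, j = 1, h = 1, g = 0 works:
  constraint 8 holds since n - m = -2.
  constraint 9 holds since j - n = 0.
The rest check out directly.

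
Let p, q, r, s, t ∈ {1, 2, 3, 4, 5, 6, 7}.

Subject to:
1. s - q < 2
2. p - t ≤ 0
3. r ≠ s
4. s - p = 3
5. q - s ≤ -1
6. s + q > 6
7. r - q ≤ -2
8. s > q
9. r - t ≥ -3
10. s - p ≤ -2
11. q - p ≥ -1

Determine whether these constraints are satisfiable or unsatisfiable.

Constraints 2, 5, 7, 9, and 10 give r − t ≥ -3, t − p ≥ 0, p − s ≥ 2, s − q ≥ 1, q − r ≥ 2.
Adding all 5 inequalities: the left sides telescope to 0, and the right sides sum to (-3) + 0 + 2 + 1 + 2 = 2. So 0 ≥ 2, which is false.

Unsatisfiable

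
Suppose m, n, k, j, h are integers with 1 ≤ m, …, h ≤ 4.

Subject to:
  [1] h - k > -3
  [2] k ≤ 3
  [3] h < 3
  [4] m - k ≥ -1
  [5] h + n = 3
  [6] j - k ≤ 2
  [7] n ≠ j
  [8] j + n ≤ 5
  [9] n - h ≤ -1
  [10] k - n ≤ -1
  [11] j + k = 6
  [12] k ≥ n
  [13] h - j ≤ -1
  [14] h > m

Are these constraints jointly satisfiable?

Unsatisfiable

Constraints 6, 9, 10, and 13 give n − k ≥ 1, k − j ≥ -2, j − h ≥ 1, h − n ≥ 1.
Adding all 4 inequalities: the left sides telescope to 0, and the right sides sum to 1 + (-2) + 1 + 1 = 1. So 0 ≥ 1, which is false.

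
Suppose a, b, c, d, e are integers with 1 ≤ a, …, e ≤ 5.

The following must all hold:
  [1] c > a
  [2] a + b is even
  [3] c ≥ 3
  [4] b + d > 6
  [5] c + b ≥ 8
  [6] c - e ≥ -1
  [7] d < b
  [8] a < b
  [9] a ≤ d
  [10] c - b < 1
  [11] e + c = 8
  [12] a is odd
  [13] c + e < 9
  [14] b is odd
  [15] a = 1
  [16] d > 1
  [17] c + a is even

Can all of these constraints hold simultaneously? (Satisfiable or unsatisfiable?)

Take a = 1, b = 5, c = 5, d = 3, e = 3. Then constraint 4: b + d = 8; constraint 5: c + b = 10, and every other listed constraint is also met.

Satisfiable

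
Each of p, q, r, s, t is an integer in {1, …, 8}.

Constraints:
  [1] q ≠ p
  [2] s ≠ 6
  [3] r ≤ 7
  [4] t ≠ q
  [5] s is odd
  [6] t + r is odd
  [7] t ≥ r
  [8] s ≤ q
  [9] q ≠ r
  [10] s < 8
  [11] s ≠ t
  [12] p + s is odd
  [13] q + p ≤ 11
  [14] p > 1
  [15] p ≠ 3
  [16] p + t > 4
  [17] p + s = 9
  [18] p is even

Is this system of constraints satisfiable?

Satisfiable

One satisfying assignment is p = 2, q = 8, r = 3, s = 7, t = 4.
For the less obvious constraints — constraint 13: q + p = 10; constraint 16: p + t = 6 — and the others hold by inspection.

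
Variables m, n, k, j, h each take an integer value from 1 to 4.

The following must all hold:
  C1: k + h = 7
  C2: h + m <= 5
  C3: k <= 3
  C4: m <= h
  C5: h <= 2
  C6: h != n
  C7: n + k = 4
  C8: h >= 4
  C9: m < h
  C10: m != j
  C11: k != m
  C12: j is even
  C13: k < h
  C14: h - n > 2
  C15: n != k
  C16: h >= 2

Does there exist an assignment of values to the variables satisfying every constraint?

From constraint 3: k ≤ 3. From constraint 5: h ≤ 2. Hence k + h ≤ 5. But constraint 1 requires k + h = 7, and 7 > 5. Contradiction.

Unsatisfiable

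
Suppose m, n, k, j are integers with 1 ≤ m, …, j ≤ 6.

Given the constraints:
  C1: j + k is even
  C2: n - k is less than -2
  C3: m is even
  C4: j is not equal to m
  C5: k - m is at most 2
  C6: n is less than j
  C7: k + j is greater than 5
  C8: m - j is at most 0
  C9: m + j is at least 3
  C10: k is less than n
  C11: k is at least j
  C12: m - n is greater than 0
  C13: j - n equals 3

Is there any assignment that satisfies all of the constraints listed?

Constraints 8, 10, 11, and 12 give j ≤ k, k < n, n < m, m ≤ j. Chaining: j ≤ k < n < m ≤ j, which forces j < j — impossible.

Unsatisfiable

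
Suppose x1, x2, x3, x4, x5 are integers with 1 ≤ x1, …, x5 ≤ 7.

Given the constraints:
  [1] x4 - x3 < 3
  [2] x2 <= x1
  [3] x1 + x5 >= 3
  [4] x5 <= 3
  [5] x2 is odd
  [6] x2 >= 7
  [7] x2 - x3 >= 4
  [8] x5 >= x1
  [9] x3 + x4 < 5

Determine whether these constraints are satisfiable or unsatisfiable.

Unsatisfiable

From constraints 2 and 6: x1 ≥ x2 and x2 ≥ 7, so x1 ≥ 7. From constraints 4 and 8: x1 ≤ x5 and x5 ≤ 3, so x1 ≤ 3. But 3 < 7, so no value of x1 works.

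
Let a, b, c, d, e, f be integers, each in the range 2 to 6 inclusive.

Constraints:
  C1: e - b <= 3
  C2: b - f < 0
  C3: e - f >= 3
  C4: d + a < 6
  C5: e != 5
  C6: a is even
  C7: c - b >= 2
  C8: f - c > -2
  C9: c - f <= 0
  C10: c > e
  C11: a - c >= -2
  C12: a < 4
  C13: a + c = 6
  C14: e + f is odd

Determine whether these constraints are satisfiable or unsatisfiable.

Unsatisfiable

Constraints 1, 3, 7, and 9 give b − e ≥ -3, e − f ≥ 3, f − c ≥ 0, c − b ≥ 2.
Adding all 4 inequalities: the left sides telescope to 0, and the right sides sum to (-3) + 3 + 0 + 2 = 2. So 0 ≥ 2, which is false.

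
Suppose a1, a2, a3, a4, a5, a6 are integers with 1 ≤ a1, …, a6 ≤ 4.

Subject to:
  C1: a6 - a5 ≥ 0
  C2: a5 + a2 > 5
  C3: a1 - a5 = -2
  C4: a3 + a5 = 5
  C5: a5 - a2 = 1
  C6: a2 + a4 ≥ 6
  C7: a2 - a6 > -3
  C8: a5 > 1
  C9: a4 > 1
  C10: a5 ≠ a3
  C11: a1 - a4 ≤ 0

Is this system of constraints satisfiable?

Satisfiable

Try a1 = 2, a2 = 3, a3 = 1, a4 = 4, a5 = 4, a6 = 4.
Check constraint 1: a6 - a5 = 0; constraint 2: a5 + a2 = 7; constraint 3: a1 - a5 = -2. The remaining constraints are straightforward to verify.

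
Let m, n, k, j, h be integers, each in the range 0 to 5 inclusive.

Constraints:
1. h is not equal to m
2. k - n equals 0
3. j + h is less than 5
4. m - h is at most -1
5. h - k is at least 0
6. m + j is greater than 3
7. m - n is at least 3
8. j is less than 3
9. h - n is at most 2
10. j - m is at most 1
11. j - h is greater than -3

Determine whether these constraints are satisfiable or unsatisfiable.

Constraints 4, 7, and 9 give m − n ≥ 3, n − h ≥ -2, h − m ≥ 1.
Adding all 3 inequalities: the left sides telescope to 0, and the right sides sum to 3 + (-2) + 1 = 2. So 0 ≥ 2, which is false.

Unsatisfiable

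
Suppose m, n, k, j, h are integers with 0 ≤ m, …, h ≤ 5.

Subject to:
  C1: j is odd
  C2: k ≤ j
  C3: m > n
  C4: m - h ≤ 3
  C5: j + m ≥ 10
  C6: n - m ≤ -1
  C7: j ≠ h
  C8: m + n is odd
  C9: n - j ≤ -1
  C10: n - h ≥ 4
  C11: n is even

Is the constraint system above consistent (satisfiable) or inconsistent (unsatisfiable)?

Constraints 4, 6, and 10 give n − h ≥ 4, h − m ≥ -3, m − n ≥ 1.
Adding all 3 inequalities: the left sides telescope to 0, and the right sides sum to 4 + (-3) + 1 = 2. So 0 ≥ 2, which is false.

Unsatisfiable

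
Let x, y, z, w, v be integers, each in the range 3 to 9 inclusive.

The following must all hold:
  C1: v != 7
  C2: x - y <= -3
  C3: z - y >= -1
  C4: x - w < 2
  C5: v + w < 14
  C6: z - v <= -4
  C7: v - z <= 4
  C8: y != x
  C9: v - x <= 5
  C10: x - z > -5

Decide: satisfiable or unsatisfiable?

Constraints 2, 3, 6, and 9 give x − v ≥ -5, v − z ≥ 4, z − y ≥ -1, y − x ≥ 3.
Adding all 4 inequalities: the left sides telescope to 0, and the right sides sum to (-5) + 4 + (-1) + 3 = 1. So 0 ≥ 1, which is false.

Unsatisfiable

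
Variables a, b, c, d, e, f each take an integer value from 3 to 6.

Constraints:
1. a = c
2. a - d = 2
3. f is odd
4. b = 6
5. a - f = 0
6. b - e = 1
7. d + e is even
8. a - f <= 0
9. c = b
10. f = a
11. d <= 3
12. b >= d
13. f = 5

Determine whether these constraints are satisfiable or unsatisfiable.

Unsatisfiable

Constraint 13 fixes f = 5 and constraint 4 fixes b = 6. Constraints 1, 9, and 10 give f = a = c = b, so f = b. But 5 ≠ 6 — contradiction.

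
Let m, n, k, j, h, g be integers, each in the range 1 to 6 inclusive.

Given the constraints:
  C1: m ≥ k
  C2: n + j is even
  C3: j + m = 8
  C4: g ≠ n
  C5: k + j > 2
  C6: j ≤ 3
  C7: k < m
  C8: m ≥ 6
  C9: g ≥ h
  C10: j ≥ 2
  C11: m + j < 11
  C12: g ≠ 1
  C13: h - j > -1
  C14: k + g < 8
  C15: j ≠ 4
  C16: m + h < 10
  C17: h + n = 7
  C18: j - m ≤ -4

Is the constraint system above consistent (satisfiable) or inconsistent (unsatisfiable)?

Setting (m, n, k, j, h, g) = (6, 4, 3, 2, 3, 3) satisfies everything: constraint 3: j + m = 8; constraint 5: k + j = 5; constraint 11: m + j = 8, and the others follow.

Satisfiable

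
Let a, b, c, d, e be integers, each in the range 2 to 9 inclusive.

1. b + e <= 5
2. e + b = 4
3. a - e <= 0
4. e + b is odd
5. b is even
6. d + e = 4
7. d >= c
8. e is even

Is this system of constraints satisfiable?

Unsatisfiable

Constraint 8 makes e even and constraint 5 makes b even, so e + b must be even. Constraint 4 says e + b is odd — contradiction.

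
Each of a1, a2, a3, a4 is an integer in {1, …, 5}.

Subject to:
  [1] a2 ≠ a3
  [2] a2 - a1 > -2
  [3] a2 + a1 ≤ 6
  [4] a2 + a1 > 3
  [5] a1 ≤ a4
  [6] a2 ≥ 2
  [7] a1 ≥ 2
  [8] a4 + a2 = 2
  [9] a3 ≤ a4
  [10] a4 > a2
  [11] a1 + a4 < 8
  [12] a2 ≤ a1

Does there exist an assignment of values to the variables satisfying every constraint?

Unsatisfiable

From constraints 5 and 7: a4 ≥ a1 ≥ 2. From constraint 6: a2 ≥ 2. Hence a4 + a2 ≥ 4. But constraint 8 requires a4 + a2 = 2, and 2 < 4. Contradiction.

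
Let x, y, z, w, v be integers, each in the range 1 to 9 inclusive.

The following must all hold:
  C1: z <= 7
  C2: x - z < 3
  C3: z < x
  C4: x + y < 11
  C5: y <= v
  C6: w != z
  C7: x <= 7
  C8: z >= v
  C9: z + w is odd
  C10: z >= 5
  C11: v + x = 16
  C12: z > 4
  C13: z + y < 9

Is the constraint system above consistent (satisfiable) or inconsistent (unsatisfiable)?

Unsatisfiable

From constraints 1 and 8: v ≤ z ≤ 7. From constraint 7: x ≤ 7. Hence v + x ≤ 14. But constraint 11 requires v + x = 16, and 16 > 14. Contradiction.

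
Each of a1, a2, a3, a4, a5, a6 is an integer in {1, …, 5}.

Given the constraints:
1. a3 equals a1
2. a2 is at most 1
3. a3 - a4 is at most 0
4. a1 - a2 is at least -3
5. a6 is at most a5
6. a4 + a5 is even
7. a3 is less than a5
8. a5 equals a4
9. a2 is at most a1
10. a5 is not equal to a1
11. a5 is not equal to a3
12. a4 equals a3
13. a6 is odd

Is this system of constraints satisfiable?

Unsatisfiable

From constraints 1, 8, and 12, a5 = a4 = a3 = a1, so a5 = a1. But constraint 10 says a5 ≠ a1. Contradiction.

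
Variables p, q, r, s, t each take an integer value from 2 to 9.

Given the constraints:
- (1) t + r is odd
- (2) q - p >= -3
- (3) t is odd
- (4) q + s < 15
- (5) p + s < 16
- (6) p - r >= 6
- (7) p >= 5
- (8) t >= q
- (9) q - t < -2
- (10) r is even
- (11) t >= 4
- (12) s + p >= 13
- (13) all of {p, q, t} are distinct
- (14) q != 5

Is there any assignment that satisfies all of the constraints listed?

Take p = 8, q = 6, r = 2, s = 7, t = 9. Then constraint 2: q - p = -2; constraint 4: q + s = 13, and every other listed constraint is also met.

Satisfiable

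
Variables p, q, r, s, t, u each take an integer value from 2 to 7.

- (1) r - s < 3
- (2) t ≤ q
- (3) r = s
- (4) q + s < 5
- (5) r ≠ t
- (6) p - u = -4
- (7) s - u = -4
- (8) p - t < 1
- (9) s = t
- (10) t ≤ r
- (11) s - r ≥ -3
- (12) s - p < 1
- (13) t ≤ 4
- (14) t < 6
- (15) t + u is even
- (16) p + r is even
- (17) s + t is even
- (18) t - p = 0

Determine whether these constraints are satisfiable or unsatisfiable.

From constraints 3 and 9, r = s = t, so r = t. But constraint 5 says r ≠ t. Contradiction.

Unsatisfiable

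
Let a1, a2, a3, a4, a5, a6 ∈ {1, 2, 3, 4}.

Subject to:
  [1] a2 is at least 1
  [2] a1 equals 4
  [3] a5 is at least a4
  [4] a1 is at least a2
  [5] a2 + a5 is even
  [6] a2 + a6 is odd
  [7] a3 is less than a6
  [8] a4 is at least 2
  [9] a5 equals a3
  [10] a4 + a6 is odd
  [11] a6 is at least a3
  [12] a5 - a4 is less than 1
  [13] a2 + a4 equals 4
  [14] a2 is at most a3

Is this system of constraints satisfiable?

Satisfiable

One satisfying assignment is a1 = 4, a2 = 1, a3 = 3, a4 = 3, a5 = 3, a6 = 4.
For the less obvious constraints — constraint 5: a2 + a5 = 4 is even; constraint 12: a5 - a4 = 0; constraint 13: a2 + a4 = 4 — and the others hold by inspection.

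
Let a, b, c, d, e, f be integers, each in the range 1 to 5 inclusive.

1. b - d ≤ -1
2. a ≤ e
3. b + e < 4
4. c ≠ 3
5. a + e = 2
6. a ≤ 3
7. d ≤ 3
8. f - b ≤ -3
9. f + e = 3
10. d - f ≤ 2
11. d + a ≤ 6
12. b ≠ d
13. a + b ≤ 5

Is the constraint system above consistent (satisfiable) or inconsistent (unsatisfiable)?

Constraints 1, 8, and 10 give b − f ≥ 3, f − d ≥ -2, d − b ≥ 1.
Adding all 3 inequalities: the left sides telescope to 0, and the right sides sum to 3 + (-2) + 1 = 2. So 0 ≥ 2, which is false.

Unsatisfiable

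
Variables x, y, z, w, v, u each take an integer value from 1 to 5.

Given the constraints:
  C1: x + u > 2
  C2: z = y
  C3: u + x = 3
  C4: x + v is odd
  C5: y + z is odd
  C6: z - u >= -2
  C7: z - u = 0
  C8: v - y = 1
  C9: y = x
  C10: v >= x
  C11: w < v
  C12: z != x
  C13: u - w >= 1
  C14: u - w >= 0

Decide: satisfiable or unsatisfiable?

Unsatisfiable

From constraints 2 and 9, z = y = x, so z = x. But constraint 12 says z ≠ x. Contradiction.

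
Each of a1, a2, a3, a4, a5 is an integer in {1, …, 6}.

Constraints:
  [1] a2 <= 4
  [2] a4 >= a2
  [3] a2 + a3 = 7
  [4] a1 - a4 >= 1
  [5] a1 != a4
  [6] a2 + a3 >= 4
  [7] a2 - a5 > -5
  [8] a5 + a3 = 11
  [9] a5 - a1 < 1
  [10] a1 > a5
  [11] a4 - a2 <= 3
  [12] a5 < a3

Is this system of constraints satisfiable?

Satisfiable

Setting (a1, a2, a3, a4, a5) = (6, 1, 6, 2, 5) satisfies everything: constraint 3: a2 + a3 = 7; constraint 4: a1 - a4 = 4; constraint 6: a2 + a3 = 7, and the others follow.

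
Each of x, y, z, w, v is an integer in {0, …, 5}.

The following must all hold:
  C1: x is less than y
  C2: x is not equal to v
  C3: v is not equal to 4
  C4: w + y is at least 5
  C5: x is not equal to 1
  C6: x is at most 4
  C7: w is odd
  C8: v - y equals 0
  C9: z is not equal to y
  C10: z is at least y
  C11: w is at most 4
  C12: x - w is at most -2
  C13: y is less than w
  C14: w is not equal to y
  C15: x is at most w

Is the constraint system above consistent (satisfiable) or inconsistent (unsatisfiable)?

Setting (x, y, z, w, v) = (0, 2, 3, 3, 2) satisfies everything: constraint 4: w + y = 5; constraint 8: v - y = 0, and the others follow.

Satisfiable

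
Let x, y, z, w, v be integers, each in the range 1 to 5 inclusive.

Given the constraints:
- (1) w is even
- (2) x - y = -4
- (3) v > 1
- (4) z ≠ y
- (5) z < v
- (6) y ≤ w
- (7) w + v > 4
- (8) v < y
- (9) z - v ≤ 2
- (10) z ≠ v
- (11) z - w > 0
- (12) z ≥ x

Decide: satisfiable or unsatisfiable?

Constraints 5, 6, 8, and 11 give v < y, y ≤ w, w < z, z < v. Chaining: v < y ≤ w < z < v, which forces v < v — impossible.

Unsatisfiable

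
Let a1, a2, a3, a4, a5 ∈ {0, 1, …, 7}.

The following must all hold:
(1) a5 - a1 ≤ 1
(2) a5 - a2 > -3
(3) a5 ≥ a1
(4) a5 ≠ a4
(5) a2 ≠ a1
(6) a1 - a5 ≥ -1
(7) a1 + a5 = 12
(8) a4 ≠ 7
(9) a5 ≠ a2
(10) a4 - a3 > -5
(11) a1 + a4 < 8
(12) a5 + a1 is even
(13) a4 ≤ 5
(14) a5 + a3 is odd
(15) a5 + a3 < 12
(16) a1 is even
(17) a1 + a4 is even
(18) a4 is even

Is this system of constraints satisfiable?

Satisfiable

Take a1 = 6, a2 = 7, a3 = 3, a4 = 0, a5 = 6. Then constraint 1: a5 - a1 = 0; constraint 2: a5 - a2 = -1; constraint 6: a1 - a5 = 0, and every other listed constraint is also met.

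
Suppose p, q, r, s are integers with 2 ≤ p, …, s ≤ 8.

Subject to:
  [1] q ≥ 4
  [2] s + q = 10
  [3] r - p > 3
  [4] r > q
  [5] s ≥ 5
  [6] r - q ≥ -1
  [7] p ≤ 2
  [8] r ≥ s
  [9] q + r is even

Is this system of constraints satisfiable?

Setting (p, q, r, s) = (2, 4, 6, 6) satisfies everything: constraint 2: s + q = 10; constraint 3: r - p = 4; constraint 6: r - q = 2, and the others follow.

Satisfiable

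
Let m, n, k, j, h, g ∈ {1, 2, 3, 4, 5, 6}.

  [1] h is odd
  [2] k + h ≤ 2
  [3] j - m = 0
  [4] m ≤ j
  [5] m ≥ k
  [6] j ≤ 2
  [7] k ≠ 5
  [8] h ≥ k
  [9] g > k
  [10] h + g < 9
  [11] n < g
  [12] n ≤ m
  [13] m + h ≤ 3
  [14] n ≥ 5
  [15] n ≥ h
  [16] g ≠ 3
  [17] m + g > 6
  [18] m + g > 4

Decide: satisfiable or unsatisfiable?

Unsatisfiable

From constraints 12 and 14: m ≥ n and n ≥ 5, so m ≥ 5. From constraints 4 and 6: m ≤ j and j ≤ 2, so m ≤ 2. But 2 < 5, so no value of m works.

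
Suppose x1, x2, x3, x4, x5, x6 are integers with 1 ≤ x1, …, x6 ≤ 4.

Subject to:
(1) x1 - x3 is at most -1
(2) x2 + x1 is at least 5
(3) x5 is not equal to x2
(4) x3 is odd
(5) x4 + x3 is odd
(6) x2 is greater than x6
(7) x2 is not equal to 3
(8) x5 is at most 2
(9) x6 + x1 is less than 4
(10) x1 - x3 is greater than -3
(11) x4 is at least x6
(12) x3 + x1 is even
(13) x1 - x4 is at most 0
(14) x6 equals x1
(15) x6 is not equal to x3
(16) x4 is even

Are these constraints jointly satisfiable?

Satisfiable

Try x1 = 1, x2 = 4, x3 = 3, x4 = 4, x5 = 2, x6 = 1.
Check constraint 1: x1 - x3 = -2; constraint 2: x2 + x1 = 5; constraint 9: x6 + x1 = 2. The remaining constraints are straightforward to verify.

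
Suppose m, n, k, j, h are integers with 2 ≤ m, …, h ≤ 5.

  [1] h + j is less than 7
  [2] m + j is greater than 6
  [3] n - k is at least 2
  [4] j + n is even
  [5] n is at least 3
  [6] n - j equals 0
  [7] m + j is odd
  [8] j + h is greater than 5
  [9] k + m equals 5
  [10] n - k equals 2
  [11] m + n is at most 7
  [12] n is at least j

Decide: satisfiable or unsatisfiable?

Satisfiable

Try m = 3, n = 4, k = 2, j = 4, h = 2.
Check constraint 1: h + j = 6; constraint 2: m + j = 7; constraint 3: n - k = 2. The remaining constraints are straightforward to verify.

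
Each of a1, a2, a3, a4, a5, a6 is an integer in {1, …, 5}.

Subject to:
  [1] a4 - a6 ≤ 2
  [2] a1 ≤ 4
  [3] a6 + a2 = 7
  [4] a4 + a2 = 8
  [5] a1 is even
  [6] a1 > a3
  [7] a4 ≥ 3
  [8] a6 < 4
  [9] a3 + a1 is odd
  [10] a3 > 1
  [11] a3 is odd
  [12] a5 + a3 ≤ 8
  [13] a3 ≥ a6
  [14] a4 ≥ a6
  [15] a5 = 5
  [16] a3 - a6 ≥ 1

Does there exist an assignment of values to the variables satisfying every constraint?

Satisfiable

Setting (a1, a2, a3, a4, a5, a6) = (4, 5, 3, 3, 5, 2) satisfies everything: constraint 1: a4 - a6 = 1; constraint 3: a6 + a2 = 7, and the others follow.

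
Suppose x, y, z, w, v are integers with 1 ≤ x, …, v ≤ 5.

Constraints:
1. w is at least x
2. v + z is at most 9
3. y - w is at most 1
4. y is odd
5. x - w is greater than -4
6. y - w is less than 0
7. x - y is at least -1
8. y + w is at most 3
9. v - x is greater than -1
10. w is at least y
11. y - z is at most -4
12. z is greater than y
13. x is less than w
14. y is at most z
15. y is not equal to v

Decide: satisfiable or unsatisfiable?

Satisfiable

The assignment x = 1, y = 1, z = 5, w = 2, v = 3 works:
  constraint 2 holds since v + z = 8.
  constraint 3 holds since y - w = -1.
The rest check out directly.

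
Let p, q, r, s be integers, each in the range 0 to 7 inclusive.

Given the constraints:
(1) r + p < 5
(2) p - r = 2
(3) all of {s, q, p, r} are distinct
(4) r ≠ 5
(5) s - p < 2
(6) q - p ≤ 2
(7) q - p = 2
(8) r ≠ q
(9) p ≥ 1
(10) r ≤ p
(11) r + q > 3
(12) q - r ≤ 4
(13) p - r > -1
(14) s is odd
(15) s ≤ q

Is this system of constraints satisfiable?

The assignment p = 2, q = 4, r = 0, s = 1 works:
  constraint 1 holds since r + p = 2.
  constraint 2 holds since p - r = 2.
  constraint 5 holds since s - p = -1.
The rest check out directly.

Satisfiable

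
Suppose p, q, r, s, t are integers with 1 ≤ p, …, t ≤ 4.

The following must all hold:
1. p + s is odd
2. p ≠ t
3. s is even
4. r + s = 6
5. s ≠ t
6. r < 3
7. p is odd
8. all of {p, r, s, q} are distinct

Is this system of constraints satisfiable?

Satisfiable

Take p = 3, q = 1, r = 2, s = 4, t = 1. Then constraint 4: r + s = 6; constraint 8: values 3, 2, 4, 1 are distinct, and every other listed constraint is also met.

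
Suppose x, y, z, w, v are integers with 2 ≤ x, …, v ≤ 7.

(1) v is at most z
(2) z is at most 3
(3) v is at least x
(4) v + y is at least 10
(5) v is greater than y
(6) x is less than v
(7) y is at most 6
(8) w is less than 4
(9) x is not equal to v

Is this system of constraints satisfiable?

Unsatisfiable

From constraints 1 and 2: v ≤ z ≤ 3. From constraint 7: y ≤ 6. Hence v + y ≤ 9. But constraint 4 requires v + y ≥ 10, and 10 > 9. Contradiction.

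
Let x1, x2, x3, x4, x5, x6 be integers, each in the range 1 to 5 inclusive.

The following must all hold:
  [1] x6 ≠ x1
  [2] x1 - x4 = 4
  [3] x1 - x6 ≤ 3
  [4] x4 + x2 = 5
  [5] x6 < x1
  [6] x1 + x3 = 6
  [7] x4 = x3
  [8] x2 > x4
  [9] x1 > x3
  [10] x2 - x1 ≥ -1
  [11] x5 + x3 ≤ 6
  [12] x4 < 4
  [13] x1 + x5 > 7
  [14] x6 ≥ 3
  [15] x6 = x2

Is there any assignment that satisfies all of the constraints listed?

Satisfiable

One satisfying assignment is x1 = 5, x2 = 4, x3 = 1, x4 = 1, x5 = 4, x6 = 4.
For the less obvious constraints — constraint 2: x1 - x4 = 4; constraint 3: x1 - x6 = 1; constraint 4: x4 + x2 = 5 — and the others hold by inspection.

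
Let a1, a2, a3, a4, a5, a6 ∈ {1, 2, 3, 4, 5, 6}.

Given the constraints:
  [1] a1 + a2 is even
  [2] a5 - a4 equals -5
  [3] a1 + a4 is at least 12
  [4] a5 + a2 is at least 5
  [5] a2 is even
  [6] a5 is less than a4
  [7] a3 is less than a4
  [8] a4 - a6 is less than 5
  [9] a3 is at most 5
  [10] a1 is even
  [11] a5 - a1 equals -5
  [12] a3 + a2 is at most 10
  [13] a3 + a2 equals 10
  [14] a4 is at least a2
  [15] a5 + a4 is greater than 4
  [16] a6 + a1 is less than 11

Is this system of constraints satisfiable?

Satisfiable

Try a1 = 6, a2 = 6, a3 = 4, a4 = 6, a5 = 1, a6 = 3.
Check constraint 2: a5 - a4 = -5; constraint 3: a1 + a4 = 12; constraint 4: a5 + a2 = 7. The remaining constraints are straightforward to verify.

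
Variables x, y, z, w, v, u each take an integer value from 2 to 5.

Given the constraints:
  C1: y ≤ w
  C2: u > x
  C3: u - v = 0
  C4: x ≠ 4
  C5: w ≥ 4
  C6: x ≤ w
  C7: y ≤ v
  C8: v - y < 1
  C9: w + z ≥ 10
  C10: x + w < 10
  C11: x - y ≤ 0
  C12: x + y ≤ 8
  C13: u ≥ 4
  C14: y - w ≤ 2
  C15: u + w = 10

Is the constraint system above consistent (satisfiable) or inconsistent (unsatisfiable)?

Setting (x, y, z, w, v, u) = (3, 5, 5, 5, 5, 5) satisfies everything: constraint 3: u - v = 0; constraint 8: v - y = 0, and the others follow.

Satisfiable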